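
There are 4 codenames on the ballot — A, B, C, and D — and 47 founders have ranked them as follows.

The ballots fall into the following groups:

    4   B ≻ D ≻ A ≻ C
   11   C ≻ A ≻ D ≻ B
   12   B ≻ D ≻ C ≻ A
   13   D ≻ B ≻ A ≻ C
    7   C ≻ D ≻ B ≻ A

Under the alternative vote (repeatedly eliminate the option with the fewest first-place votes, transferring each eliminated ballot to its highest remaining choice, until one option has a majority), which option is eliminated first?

A

Round 1: C 18, B 16, D 13, A 0. A has the fewest and is eliminated.
Round 2: C 18, B 16, D 13. D has the fewest and is eliminated.
Round 3: B 29, C 18. B has a majority.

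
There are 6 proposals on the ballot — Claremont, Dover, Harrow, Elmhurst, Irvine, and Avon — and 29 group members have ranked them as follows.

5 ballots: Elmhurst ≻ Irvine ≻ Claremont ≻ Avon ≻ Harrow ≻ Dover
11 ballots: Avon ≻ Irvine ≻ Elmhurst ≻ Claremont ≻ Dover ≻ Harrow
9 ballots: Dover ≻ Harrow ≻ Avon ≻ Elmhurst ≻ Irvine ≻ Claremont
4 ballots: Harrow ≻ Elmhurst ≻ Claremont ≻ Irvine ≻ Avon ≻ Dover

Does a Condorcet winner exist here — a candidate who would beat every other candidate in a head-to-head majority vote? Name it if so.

Avon

Head-to-head results (29 voters total):
Claremont vs Dover: Claremont wins 20–9.
Claremont vs Harrow: Claremont wins 16–13.
Claremont vs Elmhurst: Elmhurst wins 29–0.
Claremont vs Irvine: Irvine wins 25–4.
Claremont vs Avon: Avon wins 20–9.
Dover vs Harrow: Dover wins 20–9.
Dover vs Elmhurst: Elmhurst wins 20–9.
Dover vs Irvine: Irvine wins 20–9.
Dover vs Avon: Avon wins 20–9.
Harrow vs Elmhurst: Elmhurst wins 16–13.
Harrow vs Irvine: Irvine wins 16–13.
Harrow vs Avon: Avon wins 16–13.
Elmhurst vs Irvine: Elmhurst wins 18–11.
Elmhurst vs Avon: Avon wins 20–9.
Irvine vs Avon: Avon wins 20–9.
Avon beats each rival — Claremont (20–9), Dover (20–9), Harrow (16–13), Elmhurst (20–9), Irvine (20–9) — so Avon is the Condorcet winner.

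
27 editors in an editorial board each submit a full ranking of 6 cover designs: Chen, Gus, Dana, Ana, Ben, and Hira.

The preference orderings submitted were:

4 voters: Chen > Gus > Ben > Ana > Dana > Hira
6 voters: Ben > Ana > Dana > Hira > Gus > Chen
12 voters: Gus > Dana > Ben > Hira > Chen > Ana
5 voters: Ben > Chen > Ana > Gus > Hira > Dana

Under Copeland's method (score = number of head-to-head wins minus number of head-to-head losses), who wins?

Pairwise results:
  Chen vs Gus: Gus wins 18–9.
  Chen vs Dana: Dana wins 18–9.
  Chen vs Ana: Chen wins 21–6.
  Chen vs Ben: Ben wins 23–4.
  Chen vs Hira: Hira wins 18–9.
  Gus vs Dana: Gus wins 21–6.
  Gus vs Ana: Gus wins 16–11.
  Gus vs Ben: Gus wins 16–11.
  Gus vs Hira: Gus wins 21–6.
  Dana vs Ana: Ana wins 15–12.
  Dana vs Ben: Ben wins 15–12.
  Dana vs Hira: Dana wins 22–5.
  Ana vs Ben: Ben wins 27–0.
  Ana vs Hira: Ana wins 15–12.
  Ben vs Hira: Ben wins 27–0.
Copeland scores (wins − losses):
  Chen: 1 − 4 = -3
  Gus: 5 − 0 = 5
  Dana: 2 − 3 = -1
  Ana: 2 − 3 = -1
  Ben: 4 − 1 = 3
  Hira: 1 − 4 = -3
Gus has the best Copeland score.

Gus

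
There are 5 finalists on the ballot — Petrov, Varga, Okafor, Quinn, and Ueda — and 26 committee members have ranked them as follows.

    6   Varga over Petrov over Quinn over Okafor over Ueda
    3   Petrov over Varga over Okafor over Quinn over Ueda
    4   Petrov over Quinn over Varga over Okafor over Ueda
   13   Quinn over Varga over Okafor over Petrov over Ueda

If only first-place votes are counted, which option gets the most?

First-place vote totals:
  Petrov: 7
  Varga: 6
  Okafor: 0
  Quinn: 13
  Ueda: 0
Quinn has the most first-place votes.

Quinn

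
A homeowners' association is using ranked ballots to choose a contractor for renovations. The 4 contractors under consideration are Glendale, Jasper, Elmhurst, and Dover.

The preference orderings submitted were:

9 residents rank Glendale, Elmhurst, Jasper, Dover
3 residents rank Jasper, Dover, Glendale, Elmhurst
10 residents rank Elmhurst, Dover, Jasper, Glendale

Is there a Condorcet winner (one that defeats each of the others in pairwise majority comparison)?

No

Head-to-head results (22 voters total):
Glendale vs Jasper: Jasper wins 13–9.
Glendale vs Elmhurst: Glendale wins 12–10.
Glendale vs Dover: Dover wins 13–9.
Jasper vs Elmhurst: Elmhurst wins 19–3.
Jasper vs Dover: Jasper wins 12–10.
Elmhurst vs Dover: Elmhurst wins 19–3.
No candidate beats all others: Glendale beats Elmhurst beats Jasper beats Glendale, a majority cycle.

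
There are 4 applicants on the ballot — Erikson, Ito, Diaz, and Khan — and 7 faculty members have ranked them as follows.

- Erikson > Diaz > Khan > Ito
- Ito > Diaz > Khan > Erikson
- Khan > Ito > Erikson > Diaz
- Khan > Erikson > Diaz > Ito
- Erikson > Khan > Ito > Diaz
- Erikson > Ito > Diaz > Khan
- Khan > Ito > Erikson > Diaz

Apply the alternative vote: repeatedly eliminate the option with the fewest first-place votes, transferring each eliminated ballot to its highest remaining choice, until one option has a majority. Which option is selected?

Khan

Round 1: Erikson 3, Khan 3, Ito 1, Diaz 0. Diaz has the fewest and is eliminated.
Round 2: Erikson 3, Khan 3, Ito 1. Ito has the fewest and is eliminated.
Round 3: Khan 4, Erikson 3. Khan has a majority.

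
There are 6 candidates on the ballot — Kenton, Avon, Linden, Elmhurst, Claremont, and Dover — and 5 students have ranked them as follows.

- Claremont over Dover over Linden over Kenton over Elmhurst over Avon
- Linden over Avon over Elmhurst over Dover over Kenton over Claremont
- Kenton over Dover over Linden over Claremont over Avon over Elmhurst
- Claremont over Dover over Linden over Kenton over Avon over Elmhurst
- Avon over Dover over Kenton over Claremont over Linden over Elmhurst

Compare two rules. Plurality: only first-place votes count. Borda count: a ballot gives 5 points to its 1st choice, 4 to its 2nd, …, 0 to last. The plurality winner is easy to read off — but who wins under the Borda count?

Dover

Plurality first-place counts: Kenton 1, Avon 1, Linden 1, Elmhurst 0, Claremont 2, Dover 0 → Claremont.
Borda totals: Kenton 13, Avon 11, Linden 15, Elmhurst 4, Claremont 14, Dover 18 → Dover.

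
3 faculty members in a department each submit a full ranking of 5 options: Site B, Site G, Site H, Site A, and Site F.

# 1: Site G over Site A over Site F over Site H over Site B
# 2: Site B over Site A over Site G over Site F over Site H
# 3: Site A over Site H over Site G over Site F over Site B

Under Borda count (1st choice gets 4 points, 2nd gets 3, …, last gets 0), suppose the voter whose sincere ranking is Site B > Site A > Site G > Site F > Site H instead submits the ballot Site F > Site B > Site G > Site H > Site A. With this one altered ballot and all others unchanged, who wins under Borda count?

Borda totals with the altered ballot: Site B 3, Site G 8, Site H 5, Site A 7, Site F 7.
The switch changes the winner from Site A to Site G.

Site G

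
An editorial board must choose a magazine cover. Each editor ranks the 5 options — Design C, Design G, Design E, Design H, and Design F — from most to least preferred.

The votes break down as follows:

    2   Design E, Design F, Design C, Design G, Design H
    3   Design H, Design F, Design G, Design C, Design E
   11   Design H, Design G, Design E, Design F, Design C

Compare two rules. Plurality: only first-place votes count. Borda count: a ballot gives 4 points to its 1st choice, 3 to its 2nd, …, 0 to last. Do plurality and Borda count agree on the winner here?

Plurality first-place counts: Design C 0, Design G 0, Design E 2, Design H 14, Design F 0 → Design H.
Borda totals: Design C 7, Design G 41, Design E 30, Design H 56, Design F 26 → Design H.
The two rules agree on Design H.

Yes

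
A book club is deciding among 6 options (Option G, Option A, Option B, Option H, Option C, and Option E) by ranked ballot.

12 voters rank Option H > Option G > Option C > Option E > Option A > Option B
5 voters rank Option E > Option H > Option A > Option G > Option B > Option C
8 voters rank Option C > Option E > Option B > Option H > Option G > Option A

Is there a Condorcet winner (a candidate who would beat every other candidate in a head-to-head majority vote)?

Head-to-head results (25 voters total):
Option G vs Option A: Option G wins 20–5.
Option G vs Option B: Option G wins 17–8.
Option G vs Option H: Option H wins 25–0.
Option G vs Option C: Option G wins 17–8.
Option G vs Option E: Option E wins 13–12.
Option A vs Option B: Option A wins 17–8.
Option A vs Option H: Option H wins 25–0.
Option A vs Option C: Option C wins 20–5.
Option A vs Option E: Option E wins 25–0.
Option B vs Option H: Option H wins 17–8.
Option B vs Option C: Option C wins 20–5.
Option B vs Option E: Option E wins 25–0.
Option H vs Option C: Option H wins 17–8.
Option H vs Option E: Option E wins 13–12.
Option C vs Option E: Option C wins 20–5.
No candidate beats all others: Option G beats Option C beats Option E beats Option G, a majority cycle.

No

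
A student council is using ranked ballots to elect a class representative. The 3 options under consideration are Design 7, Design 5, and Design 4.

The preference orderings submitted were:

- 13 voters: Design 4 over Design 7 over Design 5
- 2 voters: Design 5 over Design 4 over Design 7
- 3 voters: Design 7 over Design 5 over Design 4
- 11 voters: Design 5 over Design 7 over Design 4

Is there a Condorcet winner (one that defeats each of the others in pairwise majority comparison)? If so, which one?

No Condorcet winner

Head-to-head results (29 voters total):
Design 7 vs Design 5: Design 7 wins 16–13.
Design 7 vs Design 4: Design 4 wins 15–14.
Design 5 vs Design 4: Design 5 wins 16–13.
No candidate beats all others: Design 7 beats Design 5 beats Design 4 beats Design 7, a majority cycle.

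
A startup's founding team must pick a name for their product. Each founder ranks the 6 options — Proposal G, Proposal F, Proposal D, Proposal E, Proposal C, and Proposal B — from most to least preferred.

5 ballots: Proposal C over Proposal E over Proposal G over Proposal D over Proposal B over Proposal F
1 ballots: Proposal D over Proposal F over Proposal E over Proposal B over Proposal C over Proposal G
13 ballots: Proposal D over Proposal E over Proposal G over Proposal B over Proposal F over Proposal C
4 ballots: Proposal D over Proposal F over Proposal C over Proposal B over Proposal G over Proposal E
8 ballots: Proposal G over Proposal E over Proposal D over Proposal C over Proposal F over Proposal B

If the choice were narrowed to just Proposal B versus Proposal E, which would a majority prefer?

Ballots ranking Proposal B above Proposal E: 4.
Ballots ranking Proposal E above Proposal B: 5+1+13+8 = 27.
Proposal E wins the head-to-head, 27–4.

Proposal E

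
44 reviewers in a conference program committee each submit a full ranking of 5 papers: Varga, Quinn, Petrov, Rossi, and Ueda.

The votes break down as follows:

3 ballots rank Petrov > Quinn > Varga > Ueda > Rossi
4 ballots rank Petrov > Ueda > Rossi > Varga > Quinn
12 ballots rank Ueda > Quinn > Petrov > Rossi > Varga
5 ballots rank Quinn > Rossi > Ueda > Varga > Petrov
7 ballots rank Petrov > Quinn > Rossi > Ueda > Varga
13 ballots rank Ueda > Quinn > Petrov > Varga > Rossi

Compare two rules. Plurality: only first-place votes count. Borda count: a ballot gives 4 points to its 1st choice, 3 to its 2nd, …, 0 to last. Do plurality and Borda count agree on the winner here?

Yes

Plurality first-place counts: Varga 0, Quinn 5, Petrov 14, Rossi 0, Ueda 25 → Ueda.
Borda totals: Varga 28, Quinn 125, Petrov 106, Rossi 49, Ueda 132 → Ueda.
The two rules agree on Ueda.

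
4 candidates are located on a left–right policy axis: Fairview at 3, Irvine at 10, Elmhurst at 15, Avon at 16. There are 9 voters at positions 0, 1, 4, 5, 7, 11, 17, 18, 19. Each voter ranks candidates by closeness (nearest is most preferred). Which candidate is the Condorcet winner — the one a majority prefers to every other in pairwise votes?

Irvine

With single-peaked preferences on a line, the Condorcet winner is the candidate closest to the median voter.
The median voter (position 7) is closest to Irvine at 10.
Check: Irvine vs Fairview — voters closer to Irvine: 5 of 9.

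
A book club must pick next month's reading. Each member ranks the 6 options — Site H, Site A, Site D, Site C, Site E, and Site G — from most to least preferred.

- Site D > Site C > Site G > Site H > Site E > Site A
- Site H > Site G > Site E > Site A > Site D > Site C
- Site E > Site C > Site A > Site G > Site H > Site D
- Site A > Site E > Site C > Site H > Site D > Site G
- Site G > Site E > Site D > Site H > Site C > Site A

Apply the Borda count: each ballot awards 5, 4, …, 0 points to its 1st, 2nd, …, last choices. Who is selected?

Site E

Borda scores:
  Site H: 2 + 5 + 1 + 2 + 2 = 12
  Site A: 0 + 2 + 3 + 5 + 0 = 10
  Site D: 5 + 1 + 0 + 1 + 3 = 10
  Site C: 4 + 0 + 4 + 3 + 1 = 12
  Site E: 1 + 3 + 5 + 4 + 4 = 17
  Site G: 3 + 4 + 2 + 0 + 5 = 14
Site E has the highest total.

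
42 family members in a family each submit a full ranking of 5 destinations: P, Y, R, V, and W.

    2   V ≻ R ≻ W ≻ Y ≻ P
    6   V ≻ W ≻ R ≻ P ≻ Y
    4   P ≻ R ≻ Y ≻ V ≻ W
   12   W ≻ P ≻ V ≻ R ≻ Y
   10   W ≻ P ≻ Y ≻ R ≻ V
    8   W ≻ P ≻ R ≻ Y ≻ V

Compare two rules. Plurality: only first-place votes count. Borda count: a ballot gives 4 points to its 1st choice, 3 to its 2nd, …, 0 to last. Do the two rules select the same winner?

Yes

Plurality first-place counts: P 4, Y 0, R 0, V 8, W 30 → W.
Borda totals: P 112, Y 38, R 68, V 60, W 142 → W.
The two rules agree on W.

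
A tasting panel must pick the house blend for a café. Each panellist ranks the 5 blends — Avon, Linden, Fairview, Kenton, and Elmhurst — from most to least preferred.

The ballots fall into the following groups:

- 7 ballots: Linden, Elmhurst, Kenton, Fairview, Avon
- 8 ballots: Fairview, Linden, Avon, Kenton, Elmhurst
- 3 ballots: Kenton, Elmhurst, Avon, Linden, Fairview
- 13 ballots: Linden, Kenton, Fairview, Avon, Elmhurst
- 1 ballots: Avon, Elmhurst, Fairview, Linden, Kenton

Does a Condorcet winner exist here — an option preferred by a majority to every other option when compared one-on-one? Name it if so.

Head-to-head results (32 voters total):
Avon vs Linden: Linden wins 28–4.
Avon vs Fairview: Fairview wins 28–4.
Avon vs Kenton: Kenton wins 23–9.
Avon vs Elmhurst: Avon wins 22–10.
Linden vs Fairview: Linden wins 23–9.
Linden vs Kenton: Linden wins 29–3.
Linden vs Elmhurst: Linden wins 28–4.
Fairview vs Kenton: Kenton wins 23–9.
Fairview vs Elmhurst: Fairview wins 21–11.
Kenton vs Elmhurst: Kenton wins 24–8.
Linden beats each rival — Avon (28–4), Fairview (23–9), Kenton (29–3), Elmhurst (28–4) — so Linden is the Condorcet winner.

Linden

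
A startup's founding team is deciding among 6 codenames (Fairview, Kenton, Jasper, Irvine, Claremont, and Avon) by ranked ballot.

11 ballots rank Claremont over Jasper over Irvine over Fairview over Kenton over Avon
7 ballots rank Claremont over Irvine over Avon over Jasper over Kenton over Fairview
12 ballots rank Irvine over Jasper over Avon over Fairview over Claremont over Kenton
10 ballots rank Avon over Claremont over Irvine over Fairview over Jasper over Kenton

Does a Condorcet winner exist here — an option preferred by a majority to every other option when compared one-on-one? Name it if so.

Head-to-head results (40 voters total):
Fairview vs Kenton: Fairview wins 33–7.
Fairview vs Jasper: Jasper wins 30–10.
Fairview vs Irvine: Irvine wins 40–0.
Fairview vs Claremont: Claremont wins 28–12.
Fairview vs Avon: Avon wins 29–11.
Kenton vs Jasper: Jasper wins 40–0.
Kenton vs Irvine: Irvine wins 40–0.
Kenton vs Claremont: Claremont wins 40–0.
Kenton vs Avon: Avon wins 29–11.
Jasper vs Irvine: Irvine wins 29–11.
Jasper vs Claremont: Claremont wins 28–12.
Jasper vs Avon: Jasper wins 23–17.
Irvine vs Claremont: Claremont wins 28–12.
Irvine vs Avon: Irvine wins 30–10.
Claremont vs Avon: Avon wins 22–18.
No candidate beats all others: Jasper beats Avon beats Claremont beats Jasper, a majority cycle.

No Condorcet winner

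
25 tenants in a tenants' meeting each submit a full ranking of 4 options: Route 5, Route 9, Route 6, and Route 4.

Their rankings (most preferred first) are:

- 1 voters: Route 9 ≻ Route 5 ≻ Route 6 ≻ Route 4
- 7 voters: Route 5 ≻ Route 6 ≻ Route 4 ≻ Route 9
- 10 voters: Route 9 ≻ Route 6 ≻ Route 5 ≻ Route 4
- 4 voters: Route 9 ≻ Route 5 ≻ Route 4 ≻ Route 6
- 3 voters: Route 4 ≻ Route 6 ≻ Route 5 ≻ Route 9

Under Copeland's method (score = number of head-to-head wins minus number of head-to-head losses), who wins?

Pairwise results:
  Route 5 vs Route 9: Route 9 wins 15–10.
  Route 5 vs Route 6: Route 6 wins 13–12.
  Route 5 vs Route 4: Route 5 wins 22–3.
  Route 9 vs Route 6: Route 9 wins 15–10.
  Route 9 vs Route 4: Route 9 wins 15–10.
  Route 6 vs Route 4: Route 6 wins 18–7.
Copeland scores (wins − losses):
  Route 5: 1 − 2 = -1
  Route 9: 3 − 0 = 3
  Route 6: 2 − 1 = 1
  Route 4: 0 − 3 = -3
Route 9 has the best Copeland score.

Route 9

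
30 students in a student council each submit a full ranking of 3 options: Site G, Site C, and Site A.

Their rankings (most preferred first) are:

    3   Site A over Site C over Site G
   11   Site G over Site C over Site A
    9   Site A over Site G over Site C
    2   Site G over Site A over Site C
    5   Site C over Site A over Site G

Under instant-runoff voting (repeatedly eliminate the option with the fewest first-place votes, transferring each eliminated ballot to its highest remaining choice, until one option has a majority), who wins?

Round 1: Site G 13, Site A 12, Site C 5. Site C has the fewest and is eliminated.
Round 2: Site A 17, Site G 13. Site A has a majority.

Site A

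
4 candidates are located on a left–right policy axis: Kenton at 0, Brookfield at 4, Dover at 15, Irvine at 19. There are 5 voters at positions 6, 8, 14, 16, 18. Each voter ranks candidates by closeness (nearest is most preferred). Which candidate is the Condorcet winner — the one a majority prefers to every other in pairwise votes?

Dover

With single-peaked preferences on a line, the Condorcet winner is the candidate closest to the median voter.
The median voter (position 14) is closest to Dover at 15.
Check: Dover vs Brookfield — voters closer to Dover: 3 of 5.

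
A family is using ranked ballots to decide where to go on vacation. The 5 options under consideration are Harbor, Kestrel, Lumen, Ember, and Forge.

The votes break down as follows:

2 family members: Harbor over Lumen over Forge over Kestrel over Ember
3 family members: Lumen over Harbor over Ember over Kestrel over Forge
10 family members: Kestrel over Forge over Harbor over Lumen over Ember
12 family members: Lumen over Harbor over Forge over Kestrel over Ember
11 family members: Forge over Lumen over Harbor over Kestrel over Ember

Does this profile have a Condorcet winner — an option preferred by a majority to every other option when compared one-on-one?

Head-to-head results (38 voters total):
Harbor vs Kestrel: Harbor wins 28–10.
Harbor vs Lumen: Lumen wins 26–12.
Harbor vs Ember: Harbor wins 38–0.
Harbor vs Forge: Forge wins 21–17.
Kestrel vs Lumen: Lumen wins 28–10.
Kestrel vs Ember: Kestrel wins 35–3.
Kestrel vs Forge: Forge wins 25–13.
Lumen vs Ember: Lumen wins 38–0.
Lumen vs Forge: Forge wins 21–17.
Ember vs Forge: Forge wins 35–3.
Forge beats each rival — Harbor (21–17), Kestrel (25–13), Lumen (21–17), Ember (35–3) — so Forge is the Condorcet winner.

Yes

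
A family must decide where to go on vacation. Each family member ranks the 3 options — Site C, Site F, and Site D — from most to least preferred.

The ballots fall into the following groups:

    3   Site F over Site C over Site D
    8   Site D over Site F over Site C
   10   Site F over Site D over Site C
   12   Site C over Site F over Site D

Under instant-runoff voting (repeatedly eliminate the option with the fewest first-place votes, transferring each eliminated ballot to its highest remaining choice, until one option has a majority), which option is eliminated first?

Site D

Round 1: Site F 13, Site C 12, Site D 8. Site D has the fewest and is eliminated.
Round 2: Site F 21, Site C 12. Site F has a majority.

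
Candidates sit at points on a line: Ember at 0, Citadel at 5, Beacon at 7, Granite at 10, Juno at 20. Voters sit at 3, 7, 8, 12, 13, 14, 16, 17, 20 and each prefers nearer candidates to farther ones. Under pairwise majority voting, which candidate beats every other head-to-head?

Granite

With single-peaked preferences on a line, the Condorcet winner is the candidate closest to the median voter.
The median voter (position 13) is closest to Granite at 10.
Check: Granite vs Citadel — voters closer to Granite: 7 of 9.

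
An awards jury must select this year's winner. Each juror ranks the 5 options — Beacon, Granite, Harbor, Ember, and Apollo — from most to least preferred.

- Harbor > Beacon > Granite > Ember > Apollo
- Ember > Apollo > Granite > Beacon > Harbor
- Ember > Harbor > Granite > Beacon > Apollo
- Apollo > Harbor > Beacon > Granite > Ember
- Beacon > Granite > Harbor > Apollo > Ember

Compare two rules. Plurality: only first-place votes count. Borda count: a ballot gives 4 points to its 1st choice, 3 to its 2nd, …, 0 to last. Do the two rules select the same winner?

Plurality first-place counts: Beacon 1, Granite 0, Harbor 1, Ember 2, Apollo 1 → Ember.
Borda totals: Beacon 11, Granite 10, Harbor 12, Ember 9, Apollo 8 → Harbor.
The two rules disagree: plurality picks Ember, Borda picks Harbor.

No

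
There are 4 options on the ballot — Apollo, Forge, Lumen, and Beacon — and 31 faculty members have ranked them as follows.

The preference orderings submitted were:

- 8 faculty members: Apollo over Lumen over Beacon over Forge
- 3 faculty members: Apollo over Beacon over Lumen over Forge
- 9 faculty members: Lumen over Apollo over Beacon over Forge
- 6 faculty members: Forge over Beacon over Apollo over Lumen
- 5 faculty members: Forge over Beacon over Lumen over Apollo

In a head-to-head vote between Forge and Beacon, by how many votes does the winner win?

9

Ballots ranking Forge above Beacon: 6+5 = 11.
Ballots ranking Beacon above Forge: 8+3+9 = 20.
Beacon wins 20–11, a margin of 9.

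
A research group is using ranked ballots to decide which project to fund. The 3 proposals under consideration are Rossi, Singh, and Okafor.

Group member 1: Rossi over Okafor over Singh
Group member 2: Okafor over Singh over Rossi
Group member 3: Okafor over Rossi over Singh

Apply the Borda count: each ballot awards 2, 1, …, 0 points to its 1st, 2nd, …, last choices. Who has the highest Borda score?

Borda scores:
  Rossi: 2 + 0 + 1 = 3
  Singh: 0 + 1 + 0 = 1
  Okafor: 1 + 2 + 2 = 5
Okafor has the highest total.

Okafor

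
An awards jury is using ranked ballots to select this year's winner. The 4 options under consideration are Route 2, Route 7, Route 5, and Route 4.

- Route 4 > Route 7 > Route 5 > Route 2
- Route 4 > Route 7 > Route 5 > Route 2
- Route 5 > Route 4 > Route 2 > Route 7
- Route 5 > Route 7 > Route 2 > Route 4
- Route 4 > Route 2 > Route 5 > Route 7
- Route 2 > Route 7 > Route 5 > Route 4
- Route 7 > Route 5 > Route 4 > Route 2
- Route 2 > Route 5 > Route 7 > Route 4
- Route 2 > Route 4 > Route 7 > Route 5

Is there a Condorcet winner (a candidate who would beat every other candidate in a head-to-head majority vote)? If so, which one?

Head-to-head results (9 voters total):
Route 2 vs Route 7: Route 2 wins 5–4.
Route 2 vs Route 5: Route 5 wins 5–4.
Route 2 vs Route 4: Route 4 wins 5–4.
Route 7 vs Route 5: Route 7 wins 5–4.
Route 7 vs Route 4: Route 4 wins 5–4.
Route 5 vs Route 4: Route 5 wins 5–4.
No candidate beats all others: Route 2 beats Route 7 beats Route 5 beats Route 2, a majority cycle.

No Condorcet winner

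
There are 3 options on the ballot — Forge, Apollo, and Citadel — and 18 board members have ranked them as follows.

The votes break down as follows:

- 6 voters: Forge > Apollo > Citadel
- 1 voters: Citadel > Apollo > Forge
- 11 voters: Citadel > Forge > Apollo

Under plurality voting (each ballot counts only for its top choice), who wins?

Citadel

First-place vote totals:
  Forge: 6
  Apollo: 0
  Citadel: 12
Citadel has the most first-place votes.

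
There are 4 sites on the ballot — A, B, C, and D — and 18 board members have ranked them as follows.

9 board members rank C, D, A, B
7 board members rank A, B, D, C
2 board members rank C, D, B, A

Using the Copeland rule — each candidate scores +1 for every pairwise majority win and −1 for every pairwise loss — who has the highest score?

Pairwise results:
  A vs B: A wins 16–2.
  A vs C: C wins 11–7.
  A vs D: D wins 11–7.
  B vs C: C wins 11–7.
  B vs D: D wins 11–7.
  C vs D: C wins 11–7.
Copeland scores (wins − losses):
  A: 1 − 2 = -1
  B: 0 − 3 = -3
  C: 3 − 0 = 3
  D: 2 − 1 = 1
C has the best Copeland score.

C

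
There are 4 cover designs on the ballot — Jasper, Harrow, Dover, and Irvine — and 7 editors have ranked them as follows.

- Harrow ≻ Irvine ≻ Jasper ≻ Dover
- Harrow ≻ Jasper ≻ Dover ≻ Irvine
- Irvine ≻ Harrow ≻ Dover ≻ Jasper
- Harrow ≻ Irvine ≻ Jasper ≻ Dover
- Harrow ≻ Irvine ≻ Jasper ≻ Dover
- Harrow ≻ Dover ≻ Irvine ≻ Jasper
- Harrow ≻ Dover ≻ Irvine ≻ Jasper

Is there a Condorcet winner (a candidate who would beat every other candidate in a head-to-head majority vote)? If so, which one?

Head-to-head results (7 voters total):
Jasper vs Harrow: Harrow wins 7–0.
Jasper vs Dover: Jasper wins 4–3.
Jasper vs Irvine: Irvine wins 6–1.
Harrow vs Dover: Harrow wins 7–0.
Harrow vs Irvine: Harrow wins 6–1.
Dover vs Irvine: Irvine wins 4–3.
Harrow beats each rival — Jasper (7–0), Dover (7–0), Irvine (6–1) — so Harrow is the Condorcet winner.

Harrow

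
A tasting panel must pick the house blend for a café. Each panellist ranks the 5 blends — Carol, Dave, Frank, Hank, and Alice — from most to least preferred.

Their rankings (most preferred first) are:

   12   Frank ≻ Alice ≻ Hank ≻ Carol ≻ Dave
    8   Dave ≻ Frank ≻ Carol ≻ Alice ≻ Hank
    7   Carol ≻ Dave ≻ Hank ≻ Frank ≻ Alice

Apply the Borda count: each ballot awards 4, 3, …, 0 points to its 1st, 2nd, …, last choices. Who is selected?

Frank

Borda scores:
  Carol: 12·1 + 8·2 + 7·4 = 56
  Dave: 12·0 + 8·4 + 7·3 = 53
  Frank: 12·4 + 8·3 + 7·1 = 79
  Hank: 12·2 + 8·0 + 7·2 = 38
  Alice: 12·3 + 8·1 + 7·0 = 44
Frank has the highest total.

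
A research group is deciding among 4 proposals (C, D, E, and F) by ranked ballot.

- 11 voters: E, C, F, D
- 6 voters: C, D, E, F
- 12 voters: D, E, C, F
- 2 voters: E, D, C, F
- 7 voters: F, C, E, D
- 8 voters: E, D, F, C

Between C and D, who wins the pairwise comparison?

Ballots ranking C above D: 11+6+7 = 24.
Ballots ranking D above C: 12+2+8 = 22.
C wins the head-to-head, 24–22.

C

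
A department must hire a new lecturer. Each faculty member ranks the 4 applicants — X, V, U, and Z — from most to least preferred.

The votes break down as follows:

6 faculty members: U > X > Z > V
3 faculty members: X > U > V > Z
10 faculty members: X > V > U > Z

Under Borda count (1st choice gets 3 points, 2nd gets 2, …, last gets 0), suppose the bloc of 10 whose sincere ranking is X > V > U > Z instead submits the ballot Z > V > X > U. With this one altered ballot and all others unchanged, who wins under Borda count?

Z

Borda totals with the altered ballot: X 31, V 23, U 24, Z 36.
The switch changes the winner from X to Z.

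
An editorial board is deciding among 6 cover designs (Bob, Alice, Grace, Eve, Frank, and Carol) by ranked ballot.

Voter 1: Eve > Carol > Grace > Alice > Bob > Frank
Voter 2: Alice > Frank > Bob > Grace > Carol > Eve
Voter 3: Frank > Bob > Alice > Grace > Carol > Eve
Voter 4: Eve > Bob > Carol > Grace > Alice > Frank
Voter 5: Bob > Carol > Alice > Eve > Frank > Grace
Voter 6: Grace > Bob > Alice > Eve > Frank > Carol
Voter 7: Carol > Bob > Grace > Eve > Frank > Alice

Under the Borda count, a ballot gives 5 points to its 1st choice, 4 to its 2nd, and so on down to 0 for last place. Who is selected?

Borda scores:
  Bob: 1 + 3 + 4 + 4 + 5 + 4 + 4 = 25
  Alice: 2 + 5 + 3 + 1 + 3 + 3 + 0 = 17
  Grace: 3 + 2 + 2 + 2 + 0 + 5 + 3 = 17
  Eve: 5 + 0 + 0 + 5 + 2 + 2 + 2 = 16
  Frank: 0 + 4 + 5 + 0 + 1 + 1 + 1 = 12
  Carol: 4 + 1 + 1 + 3 + 4 + 0 + 5 = 18
Bob has the highest total.

Bob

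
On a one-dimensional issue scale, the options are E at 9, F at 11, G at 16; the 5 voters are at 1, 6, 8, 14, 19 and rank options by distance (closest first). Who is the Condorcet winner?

With single-peaked preferences on a line, the Condorcet winner is the candidate closest to the median voter.
The median voter (position 8) is closest to E at 9.
Check: E vs G — voters closer to E: 3 of 5.

E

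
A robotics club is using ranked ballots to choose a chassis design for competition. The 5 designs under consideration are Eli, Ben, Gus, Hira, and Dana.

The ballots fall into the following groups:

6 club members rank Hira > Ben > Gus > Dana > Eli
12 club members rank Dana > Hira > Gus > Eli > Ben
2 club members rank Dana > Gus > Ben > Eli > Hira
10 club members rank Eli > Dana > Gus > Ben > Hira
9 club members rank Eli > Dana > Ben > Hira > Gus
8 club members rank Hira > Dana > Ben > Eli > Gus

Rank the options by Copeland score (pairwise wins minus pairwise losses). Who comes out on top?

Dana

Pairwise results:
  Eli vs Ben: Eli wins 31–16.
  Eli vs Gus: Eli wins 27–20.
  Eli vs Hira: Hira wins 26–21.
  Eli vs Dana: Dana wins 28–19.
  Ben vs Gus: Gus wins 24–23.
  Ben vs Hira: Hira wins 26–21.
  Ben vs Dana: Dana wins 41–6.
  Gus vs Hira: Hira wins 35–12.
  Gus vs Dana: Dana wins 41–6.
  Hira vs Dana: Dana wins 33–14.
Copeland scores (wins − losses):
  Eli: 2 − 2 = 0
  Ben: 0 − 4 = -4
  Gus: 1 − 3 = -2
  Hira: 3 − 1 = 2
  Dana: 4 − 0 = 4
Dana has the best Copeland score.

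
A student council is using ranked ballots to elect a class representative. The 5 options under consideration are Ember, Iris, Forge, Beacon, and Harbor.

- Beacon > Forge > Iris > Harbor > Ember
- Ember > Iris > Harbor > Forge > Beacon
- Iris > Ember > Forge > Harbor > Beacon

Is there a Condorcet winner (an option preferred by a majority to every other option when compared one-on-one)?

Head-to-head results (3 voters total):
Ember vs Iris: Iris wins 2–1.
Ember vs Forge: Ember wins 2–1.
Ember vs Beacon: Ember wins 2–1.
Ember vs Harbor: Ember wins 2–1.
Iris vs Forge: Iris wins 2–1.
Iris vs Beacon: Iris wins 2–1.
Iris vs Harbor: Iris wins 3–0.
Forge vs Beacon: Forge wins 2–1.
Forge vs Harbor: Forge wins 2–1.
Beacon vs Harbor: Harbor wins 2–1.
Iris beats each rival — Ember (2–1), Forge (2–1), Beacon (2–1), Harbor (3–0) — so Iris is the Condorcet winner.

Yes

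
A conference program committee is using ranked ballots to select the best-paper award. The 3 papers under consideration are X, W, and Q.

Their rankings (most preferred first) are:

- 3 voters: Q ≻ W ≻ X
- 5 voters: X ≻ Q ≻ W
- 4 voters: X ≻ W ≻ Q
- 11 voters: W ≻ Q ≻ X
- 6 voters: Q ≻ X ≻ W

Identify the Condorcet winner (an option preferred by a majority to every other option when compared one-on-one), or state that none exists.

Head-to-head results (29 voters total):
X vs W: X wins 15–14.
X vs Q: Q wins 20–9.
W vs Q: W wins 15–14.
No candidate beats all others: X beats W beats Q beats X, a majority cycle.

None — there is no Condorcet winner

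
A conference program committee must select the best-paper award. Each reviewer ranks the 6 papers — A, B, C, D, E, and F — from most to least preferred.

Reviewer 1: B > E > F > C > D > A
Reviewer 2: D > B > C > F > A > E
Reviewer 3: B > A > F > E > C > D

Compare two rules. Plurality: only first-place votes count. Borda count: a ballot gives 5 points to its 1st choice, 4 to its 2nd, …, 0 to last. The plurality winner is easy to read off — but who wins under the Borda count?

Plurality first-place counts: A 0, B 2, C 0, D 1, E 0, F 0 → B.
Borda totals: A 5, B 14, C 6, D 6, E 6, F 8 → B.

B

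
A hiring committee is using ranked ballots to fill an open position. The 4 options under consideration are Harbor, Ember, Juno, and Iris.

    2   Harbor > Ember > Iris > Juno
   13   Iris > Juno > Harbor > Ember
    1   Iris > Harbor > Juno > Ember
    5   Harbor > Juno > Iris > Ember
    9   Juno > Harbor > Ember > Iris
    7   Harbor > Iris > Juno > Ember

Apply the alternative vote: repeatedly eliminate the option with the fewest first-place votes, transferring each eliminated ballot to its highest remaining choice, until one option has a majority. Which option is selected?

Harbor

Round 1: Harbor 14, Iris 14, Juno 9, Ember 0. Ember has the fewest and is eliminated.
Round 2: Harbor 14, Iris 14, Juno 9. Juno has the fewest and is eliminated.
Round 3: Harbor 23, Iris 14. Harbor has a majority.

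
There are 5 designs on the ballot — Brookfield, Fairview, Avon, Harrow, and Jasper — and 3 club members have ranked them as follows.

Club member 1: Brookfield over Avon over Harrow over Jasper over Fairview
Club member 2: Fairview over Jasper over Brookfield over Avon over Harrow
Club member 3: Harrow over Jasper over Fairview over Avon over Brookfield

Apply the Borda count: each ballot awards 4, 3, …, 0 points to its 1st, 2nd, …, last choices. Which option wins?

Jasper

Borda scores:
  Brookfield: 4 + 2 + 0 = 6
  Fairview: 0 + 4 + 2 = 6
  Avon: 3 + 1 + 1 = 5
  Harrow: 2 + 0 + 4 = 6
  Jasper: 1 + 3 + 3 = 7
Jasper has the highest total.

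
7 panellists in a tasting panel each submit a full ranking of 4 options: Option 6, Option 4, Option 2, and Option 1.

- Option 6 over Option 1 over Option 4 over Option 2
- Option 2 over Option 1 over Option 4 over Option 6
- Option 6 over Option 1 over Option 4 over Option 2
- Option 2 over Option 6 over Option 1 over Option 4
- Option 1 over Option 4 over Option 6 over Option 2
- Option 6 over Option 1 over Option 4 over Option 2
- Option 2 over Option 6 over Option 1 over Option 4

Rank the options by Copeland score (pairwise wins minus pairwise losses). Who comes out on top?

Option 6

Pairwise results:
  Option 6 vs Option 4: Option 6 wins 5–2.
  Option 6 vs Option 2: Option 6 wins 4–3.
  Option 6 vs Option 1: Option 6 wins 5–2.
  Option 4 vs Option 2: Option 4 wins 4–3.
  Option 4 vs Option 1: Option 1 wins 7–0.
  Option 2 vs Option 1: Option 1 wins 4–3.
Copeland scores (wins − losses):
  Option 6: 3 − 0 = 3
  Option 4: 1 − 2 = -1
  Option 2: 0 − 3 = -3
  Option 1: 2 − 1 = 1
Option 6 has the best Copeland score.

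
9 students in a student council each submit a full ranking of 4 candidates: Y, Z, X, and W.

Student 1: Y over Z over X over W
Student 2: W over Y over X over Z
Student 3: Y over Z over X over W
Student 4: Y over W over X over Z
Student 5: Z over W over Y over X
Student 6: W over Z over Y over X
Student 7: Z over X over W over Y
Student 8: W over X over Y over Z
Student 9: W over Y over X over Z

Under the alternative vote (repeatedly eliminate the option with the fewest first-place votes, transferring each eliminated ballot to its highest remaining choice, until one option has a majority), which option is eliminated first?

X

Round 1: W 4, Y 3, Z 2, X 0. X has the fewest and is eliminated.
Round 2: W 4, Y 3, Z 2. Z has the fewest and is eliminated.
Round 3: W 6, Y 3. W has a majority.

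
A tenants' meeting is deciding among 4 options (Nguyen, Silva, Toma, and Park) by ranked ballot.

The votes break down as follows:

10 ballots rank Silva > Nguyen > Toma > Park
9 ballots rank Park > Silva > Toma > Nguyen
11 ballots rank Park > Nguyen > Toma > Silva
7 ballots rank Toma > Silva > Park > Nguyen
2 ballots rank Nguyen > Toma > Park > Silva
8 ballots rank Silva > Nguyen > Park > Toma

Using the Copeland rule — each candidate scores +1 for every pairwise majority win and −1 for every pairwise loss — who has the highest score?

Silva

Pairwise results:
  Nguyen vs Silva: Silva wins 34–13.
  Nguyen vs Toma: Nguyen wins 31–16.
  Nguyen vs Park: Park wins 27–20.
  Silva vs Toma: Silva wins 27–20.
  Silva vs Park: Silva wins 25–22.
  Toma vs Park: Park wins 28–19.
Copeland scores (wins − losses):
  Nguyen: 1 − 2 = -1
  Silva: 3 − 0 = 3
  Toma: 0 − 3 = -3
  Park: 2 − 1 = 1
Silva has the best Copeland score.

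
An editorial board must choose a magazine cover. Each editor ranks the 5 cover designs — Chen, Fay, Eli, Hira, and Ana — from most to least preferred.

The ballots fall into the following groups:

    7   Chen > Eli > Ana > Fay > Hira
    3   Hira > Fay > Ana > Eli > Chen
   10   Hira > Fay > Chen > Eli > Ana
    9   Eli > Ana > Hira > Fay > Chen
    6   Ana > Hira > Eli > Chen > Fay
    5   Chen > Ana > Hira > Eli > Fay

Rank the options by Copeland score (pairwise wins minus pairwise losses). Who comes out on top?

Pairwise results:
  Chen vs Fay: Fay wins 22–18.
  Chen vs Eli: Chen wins 22–18.
  Chen vs Hira: Hira wins 28–12.
  Chen vs Ana: Chen wins 22–18.
  Fay vs Eli: Eli wins 27–13.
  Fay vs Hira: Hira wins 33–7.
  Fay vs Ana: Ana wins 27–13.
  Eli vs Hira: Hira wins 24–16.
  Eli vs Ana: Eli wins 26–14.
  Hira vs Ana: Ana wins 27–13.
Copeland scores (wins − losses):
  Chen: 2 − 2 = 0
  Fay: 1 − 3 = -2
  Eli: 2 − 2 = 0
  Hira: 3 − 1 = 2
  Ana: 2 − 2 = 0
Hira has the best Copeland score.

Hira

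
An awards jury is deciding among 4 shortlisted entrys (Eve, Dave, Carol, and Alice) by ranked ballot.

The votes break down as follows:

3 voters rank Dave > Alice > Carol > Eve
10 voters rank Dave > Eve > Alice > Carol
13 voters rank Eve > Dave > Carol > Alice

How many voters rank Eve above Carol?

Ballots ranking Eve above Carol: 10+13 = 23.
Ballots ranking Carol above Eve: 3.
So 23 of 26 voters prefer Eve to Carol.

23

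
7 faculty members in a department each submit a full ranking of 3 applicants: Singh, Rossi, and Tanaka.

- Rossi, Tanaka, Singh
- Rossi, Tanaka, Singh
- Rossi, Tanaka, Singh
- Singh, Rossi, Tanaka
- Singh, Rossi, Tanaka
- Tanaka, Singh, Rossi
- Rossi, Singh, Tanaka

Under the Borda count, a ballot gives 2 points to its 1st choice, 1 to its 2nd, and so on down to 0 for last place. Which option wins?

Rossi

Borda scores:
  Singh: 0 + 0 + 0 + 2 + 2 + 1 + 1 = 6
  Rossi: 2 + 2 + 2 + 1 + 1 + 0 + 2 = 10
  Tanaka: 1 + 1 + 1 + 0 + 0 + 2 + 0 = 5
Rossi has the highest total.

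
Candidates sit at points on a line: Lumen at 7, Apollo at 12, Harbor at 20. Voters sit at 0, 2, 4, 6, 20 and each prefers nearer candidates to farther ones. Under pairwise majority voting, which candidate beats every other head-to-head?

Lumen

With single-peaked preferences on a line, the Condorcet winner is the candidate closest to the median voter.
The median voter (position 4) is closest to Lumen at 7.
Check: Lumen vs Apollo — voters closer to Lumen: 4 of 5.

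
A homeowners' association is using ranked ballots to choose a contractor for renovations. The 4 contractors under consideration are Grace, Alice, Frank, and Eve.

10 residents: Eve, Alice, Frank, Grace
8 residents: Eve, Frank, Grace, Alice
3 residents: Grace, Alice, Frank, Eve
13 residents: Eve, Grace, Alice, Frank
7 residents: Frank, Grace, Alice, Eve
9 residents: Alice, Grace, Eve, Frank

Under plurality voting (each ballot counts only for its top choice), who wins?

Eve

First-place vote totals:
  Grace: 3
  Alice: 9
  Frank: 7
  Eve: 31
Eve has the most first-place votes.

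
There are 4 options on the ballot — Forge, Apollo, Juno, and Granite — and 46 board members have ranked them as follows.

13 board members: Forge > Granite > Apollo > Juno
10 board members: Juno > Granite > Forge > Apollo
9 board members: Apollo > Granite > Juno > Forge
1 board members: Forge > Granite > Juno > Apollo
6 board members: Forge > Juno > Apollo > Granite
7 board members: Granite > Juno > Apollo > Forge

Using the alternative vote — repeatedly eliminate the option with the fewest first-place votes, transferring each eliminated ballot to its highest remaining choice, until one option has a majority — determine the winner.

Juno

Round 1: Forge 20, Juno 10, Apollo 9, Granite 7. Granite has the fewest and is eliminated.
Round 2: Forge 20, Juno 17, Apollo 9. Apollo has the fewest and is eliminated.
Round 3: Juno 26, Forge 20. Juno has a majority.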